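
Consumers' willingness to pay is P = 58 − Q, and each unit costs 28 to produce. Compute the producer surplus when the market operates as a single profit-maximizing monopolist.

PS = 225

The monopolist equates marginal revenue to marginal cost: 58 − 2Q = 28, so Q = 15. From demand, P = 43.
PS = (43 − 28)·15 = 225.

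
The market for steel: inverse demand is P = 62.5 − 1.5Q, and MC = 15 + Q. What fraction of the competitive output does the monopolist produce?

Q_m/Q_c = 0.625

Monopoly sets MR = MC: 62.5 − 3Q = 15 + Q ⇒ Q = 11.875, P = 62.5 − 1.5·11.875 = 715/16.
Competitive equilibrium sets price equal to marginal cost: 62.5 − 1.5Q = 15 + Q, so Q = 19 and P = 34.
Ratio Q_m/Q_c = 11.875/19 = 0.625.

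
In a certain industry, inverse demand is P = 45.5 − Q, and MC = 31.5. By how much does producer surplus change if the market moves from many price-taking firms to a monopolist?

Perfect competition: P = MC = 31.5, so 45.5 − Q = 31.5 and Q = 14.
PS = (31.5 − 31.5)·14 = 0.
The monopolist equates marginal revenue to marginal cost: 45.5 − 2Q = 31.5, so Q = 7. From demand, P = 38.5.
PS = (38.5 − 31.5)·7 = 49.
Change in producer surplus: 49 − 0 = 49.

Producer surplus rises by 49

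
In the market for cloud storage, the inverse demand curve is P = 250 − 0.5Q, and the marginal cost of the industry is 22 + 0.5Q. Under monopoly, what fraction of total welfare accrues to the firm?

Monopoly sets MR = MC: 250 − Q = 22 + 0.5Q ⇒ Q = 152, P = 250 − 0.5·152 = 174.
CS = ½·(250 − 174)·152 = 5776.
PS = P·Q − VC(Q) = 174·152 − (22·152 + ½·0.5·152²) = 17328.
Share captured = PS/TS = 17328/23104 = 0.75.

PS/TS = 0.75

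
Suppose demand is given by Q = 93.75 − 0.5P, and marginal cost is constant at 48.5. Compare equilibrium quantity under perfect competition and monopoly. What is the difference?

Inverting demand: P = 187.5 − 2Q.
Perfect competition: P = MC = 48.5, so 187.5 − 2Q = 48.5 and Q = 69.5.
A monopolist chooses Q where MR = MC. MR = 187.5 − 4Q; setting this equal to 48.5 gives Q = 34.75 and P = 118.
Change in equilibrium quantity: 34.75 − 69.5 = −34.75.

Q falls by 34.75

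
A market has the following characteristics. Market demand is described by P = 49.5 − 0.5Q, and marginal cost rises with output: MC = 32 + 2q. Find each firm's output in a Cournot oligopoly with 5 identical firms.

q_i = 3.5

With 5 symmetric Cournot firms, each firm's FOC gives 49.5 − 3q = 32 + 2q, so q = 3.5, Q = 5·3.5 = 17.5, and P = 40.75.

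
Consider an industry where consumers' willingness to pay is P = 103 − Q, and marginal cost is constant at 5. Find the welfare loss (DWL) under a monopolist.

DWL = 1200.5

Perfect competition: P = MC = 5, so 103 − Q = 5 and Q = 98.
A monopolist chooses Q where MR = MC. MR = 103 − 2Q; setting this equal to 5 gives Q = 49 and P = 54.
DWL is the triangle between Q = 49 and Q = 98: ½·(98 − 49)·(54 − 5) = 1200.5.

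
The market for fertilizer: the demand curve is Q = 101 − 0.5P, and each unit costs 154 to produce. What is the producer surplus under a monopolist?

PS = 288

Inverting demand: P = 202 − 2Q.
Monopoly sets MR = MC: 202 − 4Q = 154 ⇒ Q = 12, P = 202 − 2·12 = 178.
PS = (178 − 154)·12 = 288.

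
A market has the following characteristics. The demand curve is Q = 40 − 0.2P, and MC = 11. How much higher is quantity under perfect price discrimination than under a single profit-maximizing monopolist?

Q rises by 18.9

Inverting demand: P = 200 − 5Q.
The monopolist equates marginal revenue to marginal cost: 200 − 10Q = 11, so Q = 18.9. From demand, P = 105.5.
Under first-degree price discrimination the firm charges each unit its demand price and produces up to where P = MC, i.e. Q = 37.8. Consumer surplus is zero; producer surplus equals total surplus.
Change in quantity: 37.8 − 18.9 = 18.9.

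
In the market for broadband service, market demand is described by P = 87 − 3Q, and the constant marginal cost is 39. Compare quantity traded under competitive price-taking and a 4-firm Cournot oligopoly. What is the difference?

Quantity traded falls by 3.2

Perfect competition: P = MC = 39, so 87 − 3Q = 39 and Q = 16.
In a 4-firm Cournot equilibrium, symmetry and the first-order condition give q = (87 − 39)/(15) = 3.2. So Q = 12.8 and P = 48.6.
Change in quantity traded: 12.8 − 16 = −3.2.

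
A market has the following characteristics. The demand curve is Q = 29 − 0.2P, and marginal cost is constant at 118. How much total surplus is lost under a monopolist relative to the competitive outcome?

DWL = 18.225

Inverting demand: P = 145 − 5Q.
Perfect competition: P = MC = 118, so 145 − 5Q = 118 and Q = 5.4.
A monopolist chooses Q where MR = MC. MR = 145 − 10Q; setting this equal to 118 gives Q = 2.7 and P = 131.5.
DWL is the triangle between Q = 2.7 and Q = 5.4: ½·(5.4 − 2.7)·(131.5 − 118) = 18.225.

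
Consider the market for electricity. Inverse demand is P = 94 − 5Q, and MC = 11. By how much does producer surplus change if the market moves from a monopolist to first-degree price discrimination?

PS rises by 344.45

Monopoly sets MR = MC: 94 − 10Q = 11 ⇒ Q = 8.3, P = 94 − 5·8.3 = 52.5.
PS = (52.5 − 11)·8.3 = 344.45.
Under first-degree price discrimination the firm charges each unit its demand price and produces up to where P = MC, i.e. Q = 16.6. Consumer surplus is zero; producer surplus equals total surplus.
PS = ½·(94 − 11)·16.6 = 688.9.
Change in producer surplus: 688.9 − 344.45 = 344.45.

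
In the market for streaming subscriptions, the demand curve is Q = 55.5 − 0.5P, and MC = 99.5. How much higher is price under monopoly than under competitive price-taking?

Inverting demand: P = 111 − 2Q.
Competitive firms price at marginal cost: P = 99.5, giving Q = 5.75.
Monopoly sets MR = MC: 111 − 4Q = 99.5 ⇒ Q = 2.875, P = 111 − 2·2.875 = 105.25.
Change in price: 105.25 − 99.5 = 5.75.

Price rises by 5.75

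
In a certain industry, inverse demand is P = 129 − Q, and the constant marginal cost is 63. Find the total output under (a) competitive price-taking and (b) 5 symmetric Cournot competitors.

Competition: Q = 66; Cournot: Q = 55

Perfect competition: P = MC = 63, so 129 − Q = 63 and Q = 66.
In a 5-firm Cournot equilibrium, symmetry and the first-order condition give q = (129 − 63)/(6) = 11. So Q = 55 and P = 74.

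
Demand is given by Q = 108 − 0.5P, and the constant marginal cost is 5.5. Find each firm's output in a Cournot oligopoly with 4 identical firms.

q_i = 21.05

Inverting demand: P = 216 − 2Q.
In a 4-firm Cournot equilibrium, symmetry and the first-order condition give q = (216 − 5.5)/(10) = 21.05. So Q = 84.2 and P = 47.6.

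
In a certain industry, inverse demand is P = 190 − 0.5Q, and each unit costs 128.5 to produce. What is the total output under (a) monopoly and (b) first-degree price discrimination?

Monopoly sets MR = MC: 190 − Q = 128.5 ⇒ Q = 61.5, P = 190 − 0.5·61.5 = 159.25.
With perfect price discrimination, output is the efficient level Q = 123 (where demand meets MC), but every buyer pays their willingness to pay: CS = 0 and PS = total surplus.

Monopoly: Q = 61.5; Perfect PD: Q = 123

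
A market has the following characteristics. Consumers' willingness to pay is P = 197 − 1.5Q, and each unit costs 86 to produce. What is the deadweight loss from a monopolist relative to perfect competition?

DWL = 1026.75

Competitive firms price at marginal cost: P = 86, giving Q = 74.
Monopoly sets MR = MC: 197 − 3Q = 86 ⇒ Q = 37, P = 197 − 1.5·37 = 141.5.
DWL is the triangle between Q = 37 and Q = 74: ½·(74 − 37)·(141.5 − 86) = 1026.75.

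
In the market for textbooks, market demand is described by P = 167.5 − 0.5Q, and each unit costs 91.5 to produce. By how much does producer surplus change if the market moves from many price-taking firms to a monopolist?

Producer surplus rises by 2888

Competitive firms price at marginal cost: P = 91.5, giving Q = 152.
PS = (91.5 − 91.5)·152 = 0.
The monopolist equates marginal revenue to marginal cost: 167.5 − Q = 91.5, so Q = 76. From demand, P = 129.5.
PS = (129.5 − 91.5)·76 = 2888.
Change in producer surplus: 2888 − 0 = 2888.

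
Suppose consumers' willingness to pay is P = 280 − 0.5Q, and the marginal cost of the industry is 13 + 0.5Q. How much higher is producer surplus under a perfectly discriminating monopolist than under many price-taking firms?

Producer surplus rises by 17822.25

Under competition P = MC: 280 − 0.5Q = 13 + 0.5Q ⇒ Q = 267, P = 146.5.
PS = P·Q − VC(Q) = 146.5·267 − (13·267 + ½·0.5·267²) = 17822.25.
Under first-degree price discrimination the firm charges each unit its demand price and produces up to where P = MC, i.e. Q = 267. Consumer surplus is zero; producer surplus equals total surplus.
PS = ½·(280 − 13)·267 = 35644.5.
Change in producer surplus: 35644.5 − 17822.25 = 17822.25.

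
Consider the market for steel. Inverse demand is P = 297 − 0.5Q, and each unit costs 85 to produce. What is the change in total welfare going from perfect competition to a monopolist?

Total welfare falls by 11236

Competitive firms price at marginal cost: P = 85, giving Q = 424.
CS = ½·(297 − 85)·424 = 44944; PS = (85 − 85)·424 = 0; TS = 44944.
Monopoly sets MR = MC: 297 − Q = 85 ⇒ Q = 212, P = 297 − 0.5·212 = 191.
CS = ½·(297 − 191)·212 = 11236; PS = (191 − 85)·212 = 22472; TS = 33708.
Change in total welfare: 33708 − 44944 = −11236.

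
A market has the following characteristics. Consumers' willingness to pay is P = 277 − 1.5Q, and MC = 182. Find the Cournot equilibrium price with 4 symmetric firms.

In a 4-firm Cournot equilibrium, symmetry and the first-order condition give q = (277 − 182)/(7.5) = 38/3. So Q = 152/3 and P = 201.

P = 201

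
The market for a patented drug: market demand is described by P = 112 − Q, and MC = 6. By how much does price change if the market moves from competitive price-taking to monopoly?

Perfect competition: P = MC = 6, so 112 − Q = 6 and Q = 106.
The monopolist equates marginal revenue to marginal cost: 112 − 2Q = 6, so Q = 53. From demand, P = 59.
Change in price: 59 − 6 = 53.

Price rises by 53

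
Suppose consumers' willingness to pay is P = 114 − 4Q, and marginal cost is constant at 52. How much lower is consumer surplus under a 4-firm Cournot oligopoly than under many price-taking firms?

Perfect competition: P = MC = 52, so 114 − 4Q = 52 and Q = 15.5.
CS = ½·(114 − 52)·15.5 = 480.5.
In a 4-firm Cournot equilibrium, symmetry and the first-order condition give q = (114 − 52)/(20) = 3.1. So Q = 12.4 and P = 64.4.
CS = ½·(114 − 64.4)·12.4 = 307.52.
Change in consumer surplus: 307.52 − 480.5 = −172.98.

CS falls by 172.98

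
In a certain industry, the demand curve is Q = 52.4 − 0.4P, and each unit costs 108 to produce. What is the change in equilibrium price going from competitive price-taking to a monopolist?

Equilibrium price rises by 11.5

Inverting demand: P = 131 − 2.5Q.
Competitive firms price at marginal cost: P = 108, giving Q = 9.2.
The monopolist equates marginal revenue to marginal cost: 131 − 5Q = 108, so Q = 4.6. From demand, P = 119.5.
Change in equilibrium price: 119.5 − 108 = 11.5.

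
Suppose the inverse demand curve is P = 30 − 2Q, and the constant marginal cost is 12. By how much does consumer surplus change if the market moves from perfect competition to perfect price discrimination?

Under competition P = MC = 12, so Q = (30 − 12)/2 = 9.
CS = ½·(30 − 12)·9 = 81.
A perfectly discriminating monopolist sells every unit with P(Q) ≥ MC(Q), so output equals the competitive quantity Q = 9. Each buyer pays their reservation price, so CS = 0 and the firm captures all surplus.
CS = 0.
Change in consumer surplus: 0 − 81 = −81.

CS falls by 81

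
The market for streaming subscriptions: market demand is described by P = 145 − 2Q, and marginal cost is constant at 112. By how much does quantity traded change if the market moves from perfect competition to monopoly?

Quantity traded falls by 8.25

Perfect competition: P = MC = 112, so 145 − 2Q = 112 and Q = 16.5.
The monopolist equates marginal revenue to marginal cost: 145 − 4Q = 112, so Q = 8.25. From demand, P = 128.5.
Change in quantity traded: 8.25 − 16.5 = −8.25.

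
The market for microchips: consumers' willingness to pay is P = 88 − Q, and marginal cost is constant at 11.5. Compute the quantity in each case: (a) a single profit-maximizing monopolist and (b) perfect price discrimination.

Monopoly sets MR = MC: 88 − 2Q = 11.5 ⇒ Q = 38.25, P = 88 − 38.25 = 49.75.
A perfectly discriminating monopolist sells every unit with P(Q) ≥ MC(Q), so output equals the competitive quantity Q = 76.5. Each buyer pays their reservation price, so CS = 0 and the firm captures all surplus.

Monopoly: Q = 38.25; Perfect PD: Q = 76.5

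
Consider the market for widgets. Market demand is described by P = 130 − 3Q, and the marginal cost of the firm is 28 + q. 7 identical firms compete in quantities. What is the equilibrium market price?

P = 44.32

With 7 symmetric Cournot firms, each firm's FOC gives 130 − 24q = 28 + q, so q = 4.08, Q = 7·4.08 = 28.56, and P = 44.32.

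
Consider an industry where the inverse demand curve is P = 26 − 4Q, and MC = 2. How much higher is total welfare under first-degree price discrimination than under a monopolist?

Monopoly sets MR = MC: 26 − 8Q = 2 ⇒ Q = 3, P = 26 − 4·3 = 14.
CS = ½·(26 − 14)·3 = 18; PS = (14 − 2)·3 = 36; TS = 54.
A perfectly discriminating monopolist sells every unit with P(Q) ≥ MC(Q), so output equals the competitive quantity Q = 6. Each buyer pays their reservation price, so CS = 0 and the firm captures all surplus.
TS = 72 (equal to competitive TS).
Change in total welfare: 72 − 54 = 18.

TS rises by 18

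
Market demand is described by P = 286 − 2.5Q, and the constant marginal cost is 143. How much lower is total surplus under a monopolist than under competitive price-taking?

Competitive firms price at marginal cost: P = 143, giving Q = 57.2.
CS = ½·(286 − 143)·57.2 = 4089.8; PS = (143 − 143)·57.2 = 0; TS = 4089.8.
Monopoly sets MR = MC: 286 − 5Q = 143 ⇒ Q = 28.6, P = 286 − 2.5·28.6 = 214.5.
CS = ½·(286 − 214.5)·28.6 = 1022.45; PS = (214.5 − 143)·28.6 = 2044.9; TS = 3067.35.
Change in total surplus: 3067.35 − 4089.8 = −1022.45.

TS falls by 1022.45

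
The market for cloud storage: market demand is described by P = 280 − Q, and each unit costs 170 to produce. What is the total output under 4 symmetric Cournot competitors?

In a 4-firm Cournot equilibrium, symmetry and the first-order condition give q = (280 − 170)/(5) = 22. So Q = 88 and P = 192.

Q = 88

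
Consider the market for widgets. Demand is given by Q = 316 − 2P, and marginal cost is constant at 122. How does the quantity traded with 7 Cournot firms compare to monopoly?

Cournot: Q = 63; Monopoly: Q = 36

Inverting demand: P = 158 − 0.5Q.
In a 7-firm Cournot equilibrium, symmetry and the first-order condition give q = (158 − 122)/(4) = 9. So Q = 63 and P = 126.5.
A monopolist chooses Q where MR = MC. MR = 158 − Q; setting this equal to 122 gives Q = 36 and P = 140.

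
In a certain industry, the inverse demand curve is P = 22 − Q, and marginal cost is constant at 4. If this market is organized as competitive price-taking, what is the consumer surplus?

CS = 162

Under competition P = MC = 4, so Q = (22 − 4)/1 = 18.
CS = ½·(22 − 4)·18 = 162.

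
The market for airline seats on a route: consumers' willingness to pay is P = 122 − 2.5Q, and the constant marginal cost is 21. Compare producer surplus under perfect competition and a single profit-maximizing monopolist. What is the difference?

Under competition P = MC = 21, so Q = (122 − 21)/2.5 = 40.4.
PS = (21 − 21)·40.4 = 0.
A monopolist chooses Q where MR = MC. MR = 122 − 5Q; setting this equal to 21 gives Q = 20.2 and P = 71.5.
PS = (71.5 − 21)·20.2 = 1020.1.
Change in producer surplus: 1020.1 − 0 = 1020.1.

PS rises by 1020.1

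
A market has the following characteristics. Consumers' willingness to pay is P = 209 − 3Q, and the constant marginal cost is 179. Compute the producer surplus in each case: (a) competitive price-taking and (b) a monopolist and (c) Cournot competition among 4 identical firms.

Perfect competition: P = MC = 179, so 209 − 3Q = 179 and Q = 10.
PS = (179 − 179)·10 = 0.
Monopoly sets MR = MC: 209 − 6Q = 179 ⇒ Q = 5, P = 209 − 3·5 = 194.
PS = (194 − 179)·5 = 75.
In a 4-firm Cournot equilibrium, symmetry and the first-order condition give q = (209 − 179)/(15) = 2. So Q = 8 and P = 185.
PS = (185 − 179)·8 = 48.

Competition: PS = 0; Monopoly: PS = 75; Cournot: PS = 48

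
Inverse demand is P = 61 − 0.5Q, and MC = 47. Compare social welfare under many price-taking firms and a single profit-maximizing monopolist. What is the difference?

TS falls by 49

Competitive firms price at marginal cost: P = 47, giving Q = 28.
CS = ½·(61 − 47)·28 = 196; PS = (47 − 47)·28 = 0; TS = 196.
The monopolist equates marginal revenue to marginal cost: 61 − Q = 47, so Q = 14. From demand, P = 54.
CS = ½·(61 − 54)·14 = 49; PS = (54 − 47)·14 = 98; TS = 147.
Change in social welfare: 147 − 196 = −49.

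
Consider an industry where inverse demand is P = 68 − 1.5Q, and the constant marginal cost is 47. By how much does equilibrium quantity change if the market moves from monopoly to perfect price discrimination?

Q rises by 7

Monopoly sets MR = MC: 68 − 3Q = 47 ⇒ Q = 7, P = 68 − 1.5·7 = 57.5.
A perfectly discriminating monopolist sells every unit with P(Q) ≥ MC(Q), so output equals the competitive quantity Q = 14. Each buyer pays their reservation price, so CS = 0 and the firm captures all surplus.
Change in equilibrium quantity: 14 − 7 = 7.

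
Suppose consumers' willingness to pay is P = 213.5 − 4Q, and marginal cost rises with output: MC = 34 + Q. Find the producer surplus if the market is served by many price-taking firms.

Under competition P = MC: 213.5 − 4Q = 34 + Q ⇒ Q = 35.9, P = 69.9.
PS = P·Q − VC(Q) = 69.9·35.9 − (34·35.9 + ½·1·35.9²) = 644.405.

PS = 644.405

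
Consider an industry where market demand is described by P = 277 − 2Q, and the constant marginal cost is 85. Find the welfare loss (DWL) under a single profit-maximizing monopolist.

Competitive firms price at marginal cost: P = 85, giving Q = 96.
A monopolist chooses Q where MR = MC. MR = 277 − 4Q; setting this equal to 85 gives Q = 48 and P = 181.
DWL is the triangle between Q = 48 and Q = 96: ½·(96 − 48)·(181 − 85) = 2304.

DWL = 2304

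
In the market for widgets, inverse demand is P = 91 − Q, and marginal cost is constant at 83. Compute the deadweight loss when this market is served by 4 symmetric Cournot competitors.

DWL = 1.28

Competitive firms price at marginal cost: P = 83, giving Q = 8.
In a 4-firm Cournot equilibrium, symmetry and the first-order condition give q = (91 − 83)/(5) = 1.6. So Q = 6.4 and P = 84.6.
DWL is the triangle between Q = 6.4 and Q = 8: ½·(8 − 6.4)·(84.6 − 83) = 1.28.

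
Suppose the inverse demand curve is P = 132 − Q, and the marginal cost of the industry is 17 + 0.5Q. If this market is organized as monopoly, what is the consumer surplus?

A monopolist chooses Q where MR = MC. MR = 132 − 2Q; setting this equal to 17 + 0.5Q gives Q = 46 and P = 86.
CS = ½·(132 − 86)·46 = 1058.

CS = 1058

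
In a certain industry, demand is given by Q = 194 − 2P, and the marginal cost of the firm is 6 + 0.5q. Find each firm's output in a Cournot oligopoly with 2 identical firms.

Inverting demand: P = 97 − 0.5Q.
In a 2-firm Cournot equilibrium, symmetry and the first-order condition give q = (97 − 6)/(2) = 45.5. So Q = 91 and P = 51.5.

q_i = 45.5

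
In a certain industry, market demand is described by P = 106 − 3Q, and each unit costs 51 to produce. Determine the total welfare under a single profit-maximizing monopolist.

Monopoly sets MR = MC: 106 − 6Q = 51 ⇒ Q = 55/6, P = 106 − 3·55/6 = 78.5.
CS = ½·(106 − 78.5)·55/6 = 3025/24; PS = (78.5 − 51)·55/6 = 3025/12; TS = 378.125.

TS = 378.125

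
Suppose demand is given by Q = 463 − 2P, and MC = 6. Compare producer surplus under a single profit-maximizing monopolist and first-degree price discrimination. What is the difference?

Inverting demand: P = 231.5 − 0.5Q.
A monopolist chooses Q where MR = MC. MR = 231.5 − Q; setting this equal to 6 gives Q = 225.5 and P = 118.75.
PS = (118.75 − 6)·225.5 = 25425.125.
A perfectly discriminating monopolist sells every unit with P(Q) ≥ MC(Q), so output equals the competitive quantity Q = 451. Each buyer pays their reservation price, so CS = 0 and the firm captures all surplus.
PS = ½·(231.5 − 6)·451 = 50850.25.
Change in producer surplus: 50850.25 − 25425.125 = 25425.125.

Producer surplus rises by 25425.125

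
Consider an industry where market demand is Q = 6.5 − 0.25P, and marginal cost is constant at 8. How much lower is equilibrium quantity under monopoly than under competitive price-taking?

Equilibrium quantity falls by 2.25

Inverting demand: P = 26 − 4Q.
Under competition P = MC = 8, so Q = (26 − 8)/4 = 4.5.
Monopoly sets MR = MC: 26 − 8Q = 8 ⇒ Q = 2.25, P = 26 − 4·2.25 = 17.
Change in equilibrium quantity: 2.25 − 4.5 = −2.25.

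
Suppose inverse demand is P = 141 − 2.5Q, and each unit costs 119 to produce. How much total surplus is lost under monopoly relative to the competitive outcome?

DWL = 24.2

Under competition P = MC = 119, so Q = (141 − 119)/2.5 = 8.8.
Monopoly sets MR = MC: 141 − 5Q = 119 ⇒ Q = 4.4, P = 141 − 2.5·4.4 = 130.
DWL is the triangle between Q = 4.4 and Q = 8.8: ½·(8.8 − 4.4)·(130 − 119) = 24.2.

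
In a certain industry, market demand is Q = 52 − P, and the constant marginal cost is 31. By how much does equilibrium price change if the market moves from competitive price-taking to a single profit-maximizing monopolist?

P rises by 10.5

Inverting demand: P = 52 − Q.
Under competition P = MC = 31, so Q = (52 − 31)/1 = 21.
Monopoly sets MR = MC: 52 − 2Q = 31 ⇒ Q = 10.5, P = 52 − 10.5 = 41.5.
Change in equilibrium price: 41.5 − 31 = 10.5.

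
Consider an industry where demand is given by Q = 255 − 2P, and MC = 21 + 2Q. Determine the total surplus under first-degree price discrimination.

TS = 2268.45

Inverting demand: P = 127.5 − 0.5Q.
A perfectly discriminating monopolist sells every unit with P(Q) ≥ MC(Q), so output equals the competitive quantity Q = 42.6. Each buyer pays their reservation price, so CS = 0 and the firm captures all surplus.
TS = 2268.45 (equal to competitive TS).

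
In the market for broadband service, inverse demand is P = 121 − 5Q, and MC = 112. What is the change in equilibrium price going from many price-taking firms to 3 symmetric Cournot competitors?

Competitive firms price at marginal cost: P = 112, giving Q = 1.8.
With 3 symmetric Cournot firms, each firm's FOC gives 121 − 20q = 112, so q = 0.45, Q = 3·0.45 = 1.35, and P = 114.25.
Change in equilibrium price: 114.25 − 112 = 2.25.

P rises by 2.25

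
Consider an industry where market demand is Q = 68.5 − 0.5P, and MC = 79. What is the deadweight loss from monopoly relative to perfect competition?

DWL = 210.25

Inverting demand: P = 137 − 2Q.
Competitive firms price at marginal cost: P = 79, giving Q = 29.
The monopolist equates marginal revenue to marginal cost: 137 − 4Q = 79, so Q = 14.5. From demand, P = 108.
DWL is the triangle between Q = 14.5 and Q = 29: ½·(29 − 14.5)·(108 − 79) = 210.25.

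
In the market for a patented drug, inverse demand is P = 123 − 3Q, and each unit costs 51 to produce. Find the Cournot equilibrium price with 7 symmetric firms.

P = 60

With 7 symmetric Cournot firms, each firm's FOC gives 123 − 24q = 51, so q = 3, Q = 7·3 = 21, and P = 60.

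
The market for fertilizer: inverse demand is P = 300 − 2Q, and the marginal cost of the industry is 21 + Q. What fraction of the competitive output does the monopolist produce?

Monopoly sets MR = MC: 300 − 4Q = 21 + Q ⇒ Q = 55.8, P = 300 − 2·55.8 = 188.4.
Competitive equilibrium sets price equal to marginal cost: 300 − 2Q = 21 + Q, so Q = 93 and P = 114.
Ratio Q_m/Q_c = 55.8/93 = 0.6.

Q_m/Q_c = 0.6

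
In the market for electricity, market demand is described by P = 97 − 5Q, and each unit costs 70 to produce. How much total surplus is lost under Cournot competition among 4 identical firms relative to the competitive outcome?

DWL = 2.916

Under competition P = MC = 70, so Q = (97 − 70)/5 = 5.4.
Cournot with 4 identical firms: the symmetric best-response condition is 97 − 25q = 70. Each firm produces q = 1.08, total output Q = 4.32, price P = 75.4.
DWL is the triangle between Q = 4.32 and Q = 5.4: ½·(5.4 − 4.32)·(75.4 − 70) = 2.916.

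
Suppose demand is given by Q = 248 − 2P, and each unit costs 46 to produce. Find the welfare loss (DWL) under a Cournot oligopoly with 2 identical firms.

DWL = 676

Inverting demand: P = 124 − 0.5Q.
Under competition P = MC = 46, so Q = (124 − 46)/0.5 = 156.
With 2 symmetric Cournot firms, each firm's FOC gives 124 − 1.5q = 46, so q = 52, Q = 2·52 = 104, and P = 72.
DWL is the triangle between Q = 104 and Q = 156: ½·(156 − 104)·(72 − 46) = 676.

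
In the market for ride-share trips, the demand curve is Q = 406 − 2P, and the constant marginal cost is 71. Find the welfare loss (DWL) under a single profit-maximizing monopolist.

DWL = 4356

Inverting demand: P = 203 − 0.5Q.
Under competition P = MC = 71, so Q = (203 − 71)/0.5 = 264.
A monopolist chooses Q where MR = MC. MR = 203 − Q; setting this equal to 71 gives Q = 132 and P = 137.
DWL is the triangle between Q = 132 and Q = 264: ½·(264 − 132)·(137 − 71) = 4356.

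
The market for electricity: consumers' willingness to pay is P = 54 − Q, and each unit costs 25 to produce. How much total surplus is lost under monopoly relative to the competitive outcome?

DWL = 105.125

Competitive firms price at marginal cost: P = 25, giving Q = 29.
A monopolist chooses Q where MR = MC. MR = 54 − 2Q; setting this equal to 25 gives Q = 14.5 and P = 39.5.
DWL is the triangle between Q = 14.5 and Q = 29: ½·(29 − 14.5)·(39.5 − 25) = 105.125.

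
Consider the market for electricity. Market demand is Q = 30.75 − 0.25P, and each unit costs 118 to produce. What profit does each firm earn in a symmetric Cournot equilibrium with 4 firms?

π_i = 0.25

Inverting demand: P = 123 − 4Q.
In a 4-firm Cournot equilibrium, symmetry and the first-order condition give q = (123 − 118)/(20) = 0.25. So Q = 1 and P = 119.
Each firm's profit = (119 − 118)·0.25 = 0.25.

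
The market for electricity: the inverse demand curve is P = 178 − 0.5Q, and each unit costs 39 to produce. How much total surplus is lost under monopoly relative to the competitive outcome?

DWL = 4830.25

Under competition P = MC = 39, so Q = (178 − 39)/0.5 = 278.
The monopolist equates marginal revenue to marginal cost: 178 − Q = 39, so Q = 139. From demand, P = 108.5.
DWL is the triangle between Q = 139 and Q = 278: ½·(278 − 139)·(108.5 − 39) = 4830.25.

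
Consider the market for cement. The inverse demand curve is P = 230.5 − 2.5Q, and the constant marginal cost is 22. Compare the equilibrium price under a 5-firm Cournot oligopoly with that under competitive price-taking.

With 5 symmetric Cournot firms, each firm's FOC gives 230.5 − 15q = 22, so q = 13.9, Q = 5·13.9 = 69.5, and P = 56.75.
Perfect competition: P = MC = 22, so 230.5 − 2.5Q = 22 and Q = 83.4.

Cournot: P = 56.75; Competition: P = 22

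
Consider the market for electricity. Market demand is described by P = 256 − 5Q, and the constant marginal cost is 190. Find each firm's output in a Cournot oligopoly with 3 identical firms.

Cournot with 3 identical firms: the symmetric best-response condition is 256 − 20q = 190. Each firm produces q = 3.3, total output Q = 9.9, price P = 206.5.

q_i = 3.3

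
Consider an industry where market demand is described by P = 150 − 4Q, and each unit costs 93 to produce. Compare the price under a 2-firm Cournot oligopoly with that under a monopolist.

In a 2-firm Cournot equilibrium, symmetry and the first-order condition give q = (150 − 93)/(12) = 4.75. So Q = 9.5 and P = 112.
The monopolist equates marginal revenue to marginal cost: 150 − 8Q = 93, so Q = 7.125. From demand, P = 121.5.

Cournot: P = 112; Monopoly: P = 121.5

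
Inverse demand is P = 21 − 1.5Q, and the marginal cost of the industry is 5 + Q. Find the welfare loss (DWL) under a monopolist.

DWL = 7.2

Competitive equilibrium sets price equal to marginal cost: 21 − 1.5Q = 5 + Q, so Q = 6.4 and P = 11.4.
A monopolist chooses Q where MR = MC. MR = 21 − 3Q; setting this equal to 5 + Q gives Q = 4 and P = 15.
CS = ½·(21 − 11.4)·6.4 = 30.72; PS = (11.4·6.4 − 5·6.4 − ½·1·6.4²) = 20.48; TS = 51.2.
CS = ½·(21 − 15)·4 = 12; PS = (15·4 − 5·4 − ½·1·4²) = 32; TS = 44.
DWL = 51.2 − 44 = 7.2.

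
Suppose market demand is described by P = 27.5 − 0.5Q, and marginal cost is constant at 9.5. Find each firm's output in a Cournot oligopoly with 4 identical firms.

In a 4-firm Cournot equilibrium, symmetry and the first-order condition give q = (27.5 − 9.5)/(2.5) = 7.2. So Q = 28.8 and P = 13.1.

q_i = 7.2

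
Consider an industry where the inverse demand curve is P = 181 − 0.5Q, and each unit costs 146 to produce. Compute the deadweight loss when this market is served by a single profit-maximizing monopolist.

DWL = 306.25

Perfect competition: P = MC = 146, so 181 − 0.5Q = 146 and Q = 70.
Monopoly sets MR = MC: 181 − Q = 146 ⇒ Q = 35, P = 181 − 0.5·35 = 163.5.
DWL is the triangle between Q = 35 and Q = 70: ½·(70 − 35)·(163.5 − 146) = 306.25.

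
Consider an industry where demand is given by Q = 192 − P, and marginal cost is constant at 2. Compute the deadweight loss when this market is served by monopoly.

DWL = 4512.5

Inverting demand: P = 192 − Q.
Perfect competition: P = MC = 2, so 192 − Q = 2 and Q = 190.
A monopolist chooses Q where MR = MC. MR = 192 − 2Q; setting this equal to 2 gives Q = 95 and P = 97.
DWL is the triangle between Q = 95 and Q = 190: ½·(190 − 95)·(97 − 2) = 4512.5.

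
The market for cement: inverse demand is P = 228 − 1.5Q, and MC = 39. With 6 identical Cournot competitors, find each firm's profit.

π_i = 486

Cournot with 6 identical firms: the symmetric best-response condition is 228 − 10.5q = 39. Each firm produces q = 18, total output Q = 108, price P = 66.
Each firm's profit = (66 − 39)·18 = 486.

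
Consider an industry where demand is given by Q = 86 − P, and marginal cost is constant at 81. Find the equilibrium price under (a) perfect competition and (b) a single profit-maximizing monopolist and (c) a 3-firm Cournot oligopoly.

Competition: P = 81; Monopoly: P = 83.5; Cournot: P = 82.25

Inverting demand: P = 86 − Q.
Perfect competition: P = MC = 81, so 86 − Q = 81 and Q = 5.
The monopolist equates marginal revenue to marginal cost: 86 − 2Q = 81, so Q = 2.5. From demand, P = 83.5.
In a 3-firm Cournot equilibrium, symmetry and the first-order condition give q = (86 − 81)/(4) = 1.25. So Q = 3.75 and P = 82.25.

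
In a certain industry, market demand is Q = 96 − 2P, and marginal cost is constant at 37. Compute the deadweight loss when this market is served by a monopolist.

Inverting demand: P = 48 − 0.5Q.
Competitive firms price at marginal cost: P = 37, giving Q = 22.
The monopolist equates marginal revenue to marginal cost: 48 − Q = 37, so Q = 11. From demand, P = 42.5.
DWL is the triangle between Q = 11 and Q = 22: ½·(22 − 11)·(42.5 − 37) = 30.25.

DWL = 30.25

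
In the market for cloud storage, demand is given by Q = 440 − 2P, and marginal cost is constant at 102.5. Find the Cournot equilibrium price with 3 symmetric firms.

Inverting demand: P = 220 − 0.5Q.
With 3 symmetric Cournot firms, each firm's FOC gives 220 − 2q = 102.5, so q = 58.75, Q = 3·58.75 = 176.25, and P = 131.875.

P = 131.875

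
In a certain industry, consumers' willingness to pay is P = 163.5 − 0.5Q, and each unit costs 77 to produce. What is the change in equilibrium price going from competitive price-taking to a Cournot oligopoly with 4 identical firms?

Under competition P = MC = 77, so Q = (163.5 − 77)/0.5 = 173.
Cournot with 4 identical firms: the symmetric best-response condition is 163.5 − 2.5q = 77. Each firm produces q = 34.6, total output Q = 138.4, price P = 94.3.
Change in equilibrium price: 94.3 − 77 = 17.3.

Equilibrium price rises by 17.3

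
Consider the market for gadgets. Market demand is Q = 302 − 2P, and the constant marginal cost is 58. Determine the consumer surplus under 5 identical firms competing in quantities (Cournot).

Inverting demand: P = 151 − 0.5Q.
With 5 symmetric Cournot firms, each firm's FOC gives 151 − 3q = 58, so q = 31, Q = 5·31 = 155, and P = 73.5.
CS = ½·(151 − 73.5)·155 = 6006.25.

CS = 6006.25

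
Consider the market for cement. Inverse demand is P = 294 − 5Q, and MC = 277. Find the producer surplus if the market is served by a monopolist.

Monopoly sets MR = MC: 294 − 10Q = 277 ⇒ Q = 1.7, P = 294 − 5·1.7 = 285.5.
PS = (285.5 − 277)·1.7 = 14.45.

PS = 14.45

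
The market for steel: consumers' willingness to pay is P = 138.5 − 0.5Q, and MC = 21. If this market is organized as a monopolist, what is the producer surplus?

PS = 6903.125

Monopoly sets MR = MC: 138.5 − Q = 21 ⇒ Q = 117.5, P = 138.5 − 0.5·117.5 = 79.75.
PS = (79.75 − 21)·117.5 = 6903.125.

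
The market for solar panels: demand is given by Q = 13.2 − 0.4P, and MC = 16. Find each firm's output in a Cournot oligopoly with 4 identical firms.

Inverting demand: P = 33 − 2.5Q.
With 4 symmetric Cournot firms, each firm's FOC gives 33 − 12.5q = 16, so q = 1.36, Q = 4·1.36 = 5.44, and P = 19.4.

q_i = 1.36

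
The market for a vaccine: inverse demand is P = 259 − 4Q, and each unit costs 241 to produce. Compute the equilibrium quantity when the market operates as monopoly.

Q = 2.25

A monopolist chooses Q where MR = MC. MR = 259 − 8Q; setting this equal to 241 gives Q = 2.25 and P = 250.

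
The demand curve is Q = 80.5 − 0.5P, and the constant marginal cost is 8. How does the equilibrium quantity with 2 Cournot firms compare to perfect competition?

Cournot: Q = 51; Competition: Q = 76.5

Inverting demand: P = 161 − 2Q.
Cournot with 2 identical firms: the symmetric best-response condition is 161 − 6q = 8. Each firm produces q = 25.5, total output Q = 51, price P = 59.
Under competition P = MC = 8, so Q = (161 − 8)/2 = 76.5.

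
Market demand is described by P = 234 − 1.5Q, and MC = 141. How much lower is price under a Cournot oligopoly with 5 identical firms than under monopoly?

Monopoly sets MR = MC: 234 − 3Q = 141 ⇒ Q = 31, P = 234 − 1.5·31 = 187.5.
In a 5-firm Cournot equilibrium, symmetry and the first-order condition give q = (234 − 141)/(9) = 31/3. So Q = 155/3 and P = 156.5.
Change in price: 156.5 − 187.5 = −31.

Price falls by 31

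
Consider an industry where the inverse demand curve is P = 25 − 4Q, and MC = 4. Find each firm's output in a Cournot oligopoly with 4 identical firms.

q_i = 1.05

In a 4-firm Cournot equilibrium, symmetry and the first-order condition give q = (25 − 4)/(20) = 1.05. So Q = 4.2 and P = 8.2.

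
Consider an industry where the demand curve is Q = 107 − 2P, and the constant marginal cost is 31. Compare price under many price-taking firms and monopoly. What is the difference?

Price rises by 11.25

Inverting demand: P = 53.5 − 0.5Q.
Competitive firms price at marginal cost: P = 31, giving Q = 45.
Monopoly sets MR = MC: 53.5 − Q = 31 ⇒ Q = 22.5, P = 53.5 − 0.5·22.5 = 42.25.
Change in price: 42.25 − 31 = 11.25.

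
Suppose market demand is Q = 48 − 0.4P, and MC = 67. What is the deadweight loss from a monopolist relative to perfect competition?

DWL = 140.45

Inverting demand: P = 120 − 2.5Q.
Competitive firms price at marginal cost: P = 67, giving Q = 21.2.
A monopolist chooses Q where MR = MC. MR = 120 − 5Q; setting this equal to 67 gives Q = 10.6 and P = 93.5.
DWL is the triangle between Q = 10.6 and Q = 21.2: ½·(21.2 − 10.6)·(93.5 − 67) = 140.45.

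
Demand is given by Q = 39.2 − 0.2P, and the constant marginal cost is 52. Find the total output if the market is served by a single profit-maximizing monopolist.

Inverting demand: P = 196 − 5Q.
A monopolist chooses Q where MR = MC. MR = 196 − 10Q; setting this equal to 52 gives Q = 14.4 and P = 124.

Q = 14.4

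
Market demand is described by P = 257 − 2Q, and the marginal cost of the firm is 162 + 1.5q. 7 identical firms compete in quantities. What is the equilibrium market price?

With 7 symmetric Cournot firms, each firm's FOC gives 257 − 16q = 162 + 1.5q, so q = 38/7, Q = 7·38/7 = 38, and P = 181.

P = 181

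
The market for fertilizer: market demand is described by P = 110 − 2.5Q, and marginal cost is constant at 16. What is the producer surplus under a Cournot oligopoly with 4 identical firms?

PS = 565.504

In a 4-firm Cournot equilibrium, symmetry and the first-order condition give q = (110 − 16)/(12.5) = 7.52. So Q = 30.08 and P = 34.8.
PS = (34.8 − 16)·30.08 = 565.504.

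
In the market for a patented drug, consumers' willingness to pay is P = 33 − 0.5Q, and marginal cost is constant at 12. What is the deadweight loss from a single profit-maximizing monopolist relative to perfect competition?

Perfect competition: P = MC = 12, so 33 − 0.5Q = 12 and Q = 42.
Monopoly sets MR = MC: 33 − Q = 12 ⇒ Q = 21, P = 33 − 0.5·21 = 22.5.
DWL is the triangle between Q = 21 and Q = 42: ½·(42 − 21)·(22.5 − 12) = 110.25.

DWL = 110.25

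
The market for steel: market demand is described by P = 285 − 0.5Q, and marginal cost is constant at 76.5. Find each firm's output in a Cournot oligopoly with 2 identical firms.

In a 2-firm Cournot equilibrium, symmetry and the first-order condition give q = (285 − 76.5)/(1.5) = 139. So Q = 278 and P = 146.

q_i = 139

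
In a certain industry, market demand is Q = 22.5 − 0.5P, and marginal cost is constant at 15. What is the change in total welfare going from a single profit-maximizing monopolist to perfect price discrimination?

Inverting demand: P = 45 − 2Q.
Monopoly sets MR = MC: 45 − 4Q = 15 ⇒ Q = 7.5, P = 45 − 2·7.5 = 30.
CS = ½·(45 − 30)·7.5 = 56.25; PS = (30 − 15)·7.5 = 112.5; TS = 168.75.
Under first-degree price discrimination the firm charges each unit its demand price and produces up to where P = MC, i.e. Q = 15. Consumer surplus is zero; producer surplus equals total surplus.
TS = 225 (equal to competitive TS).
Change in total welfare: 225 − 168.75 = 56.25.

TS rises by 56.25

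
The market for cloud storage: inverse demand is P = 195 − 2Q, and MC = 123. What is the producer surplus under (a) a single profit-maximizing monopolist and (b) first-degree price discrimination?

Monopoly: PS = 648; Perfect PD: PS = 1296

The monopolist equates marginal revenue to marginal cost: 195 − 4Q = 123, so Q = 18. From demand, P = 159.
PS = (159 − 123)·18 = 648.
With perfect price discrimination, output is the efficient level Q = 36 (where demand meets MC), but every buyer pays their willingness to pay: CS = 0 and PS = total surplus.
PS = ½·(195 − 123)·36 = 1296.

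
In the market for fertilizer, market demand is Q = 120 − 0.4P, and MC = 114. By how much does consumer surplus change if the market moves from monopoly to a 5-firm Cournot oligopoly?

Inverting demand: P = 300 − 2.5Q.
A monopolist chooses Q where MR = MC. MR = 300 − 5Q; setting this equal to 114 gives Q = 37.2 and P = 207.
CS = ½·(300 − 207)·37.2 = 1729.8.
With 5 symmetric Cournot firms, each firm's FOC gives 300 − 15q = 114, so q = 12.4, Q = 5·12.4 = 62, and P = 145.
CS = ½·(300 − 145)·62 = 4805.
Change in consumer surplus: 4805 − 1729.8 = 3075.2.

CS rises by 3075.2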